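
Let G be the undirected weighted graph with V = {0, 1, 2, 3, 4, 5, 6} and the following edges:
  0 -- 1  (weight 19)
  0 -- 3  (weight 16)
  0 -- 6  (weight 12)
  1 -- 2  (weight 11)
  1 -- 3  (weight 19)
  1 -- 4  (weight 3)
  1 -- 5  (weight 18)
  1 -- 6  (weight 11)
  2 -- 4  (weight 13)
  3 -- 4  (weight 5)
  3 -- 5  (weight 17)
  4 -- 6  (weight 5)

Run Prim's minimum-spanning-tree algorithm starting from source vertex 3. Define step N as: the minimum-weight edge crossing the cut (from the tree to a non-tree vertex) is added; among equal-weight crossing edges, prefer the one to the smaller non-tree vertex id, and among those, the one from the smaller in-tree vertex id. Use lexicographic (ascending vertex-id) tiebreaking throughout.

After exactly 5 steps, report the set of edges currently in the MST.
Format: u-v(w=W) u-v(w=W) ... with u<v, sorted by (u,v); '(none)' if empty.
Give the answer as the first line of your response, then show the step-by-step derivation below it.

0-6(w=12) 1-2(w=11) 1-4(w=3) 3-4(w=5) 4-6(w=5)

step 1: add edge 3-4 (w=5); MST = {3-4(w=5)}
step 2: add edge 1-4 (w=3); MST = {1-4(w=3) 3-4(w=5)}
step 3: add edge 4-6 (w=5); MST = {1-4(w=3) 3-4(w=5) 4-6(w=5)}
step 4: add edge 1-2 (w=11); MST = {1-2(w=11) 1-4(w=3) 3-4(w=5) 4-6(w=5)}
step 5: add edge 0-6 (w=12); MST = {0-6(w=12) 1-2(w=11) 1-4(w=3) 3-4(w=5) 4-6(w=5)}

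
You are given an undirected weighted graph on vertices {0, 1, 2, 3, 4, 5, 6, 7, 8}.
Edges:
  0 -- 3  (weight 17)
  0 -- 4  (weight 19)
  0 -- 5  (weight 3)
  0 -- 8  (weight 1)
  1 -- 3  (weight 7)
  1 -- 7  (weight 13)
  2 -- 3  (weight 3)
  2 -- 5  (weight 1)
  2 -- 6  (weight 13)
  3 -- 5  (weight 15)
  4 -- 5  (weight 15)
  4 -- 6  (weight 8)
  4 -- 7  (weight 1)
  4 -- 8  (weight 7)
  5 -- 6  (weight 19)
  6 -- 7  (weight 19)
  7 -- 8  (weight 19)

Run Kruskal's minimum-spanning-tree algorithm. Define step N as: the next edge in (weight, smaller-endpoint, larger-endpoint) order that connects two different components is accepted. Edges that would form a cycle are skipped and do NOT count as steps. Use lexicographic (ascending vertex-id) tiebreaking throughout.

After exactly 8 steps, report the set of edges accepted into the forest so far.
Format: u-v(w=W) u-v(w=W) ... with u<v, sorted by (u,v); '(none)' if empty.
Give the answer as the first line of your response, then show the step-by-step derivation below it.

0-5(w=3) 0-8(w=1) 1-3(w=7) 2-3(w=3) 2-5(w=1) 4-6(w=8) 4-7(w=1) 4-8(w=7)

step 1: add edge 0-8 (w=1); MST = {0-8(w=1)}
step 2: add edge 2-5 (w=1); MST = {0-8(w=1) 2-5(w=1)}
step 3: add edge 4-7 (w=1); MST = {0-8(w=1) 2-5(w=1) 4-7(w=1)}
step 4: add edge 0-5 (w=3); MST = {0-5(w=3) 0-8(w=1) 2-5(w=1) 4-7(w=1)}
step 5: add edge 2-3 (w=3); MST = {0-5(w=3) 0-8(w=1) 2-3(w=3) 2-5(w=1) 4-7(w=1)}
step 6: add edge 1-3 (w=7); MST = {0-5(w=3) 0-8(w=1) 1-3(w=7) 2-3(w=3) 2-5(w=1) 4-7(w=1)}
step 7: add edge 4-8 (w=7); MST = {0-5(w=3) 0-8(w=1) 1-3(w=7) 2-3(w=3) 2-5(w=1) 4-7(w=1) 4-8(w=7)}
step 8: add edge 4-6 (w=8); MST = {0-5(w=3) 0-8(w=1) 1-3(w=7) 2-3(w=3) 2-5(w=1) 4-6(w=8) 4-7(w=1) 4-8(w=7)}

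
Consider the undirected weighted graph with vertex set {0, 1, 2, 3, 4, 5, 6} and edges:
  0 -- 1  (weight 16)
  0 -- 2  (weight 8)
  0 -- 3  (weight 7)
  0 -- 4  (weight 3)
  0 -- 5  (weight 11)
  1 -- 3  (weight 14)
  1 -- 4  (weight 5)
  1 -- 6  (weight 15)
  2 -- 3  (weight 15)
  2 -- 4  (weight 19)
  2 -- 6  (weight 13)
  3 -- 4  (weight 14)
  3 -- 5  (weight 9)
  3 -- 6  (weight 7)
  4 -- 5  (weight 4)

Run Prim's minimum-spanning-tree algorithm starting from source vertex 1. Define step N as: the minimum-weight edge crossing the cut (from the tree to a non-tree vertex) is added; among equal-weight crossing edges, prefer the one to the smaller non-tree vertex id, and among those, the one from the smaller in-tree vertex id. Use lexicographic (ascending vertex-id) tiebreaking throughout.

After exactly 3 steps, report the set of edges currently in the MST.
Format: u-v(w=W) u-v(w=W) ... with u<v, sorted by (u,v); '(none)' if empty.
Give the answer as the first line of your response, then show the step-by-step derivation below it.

0-4(w=3) 1-4(w=5) 4-5(w=4)

step 1: add edge 1-4 (w=5); MST = {1-4(w=5)}
step 2: add edge 0-4 (w=3); MST = {0-4(w=3) 1-4(w=5)}
step 3: add edge 4-5 (w=4); MST = {0-4(w=3) 1-4(w=5) 4-5(w=4)}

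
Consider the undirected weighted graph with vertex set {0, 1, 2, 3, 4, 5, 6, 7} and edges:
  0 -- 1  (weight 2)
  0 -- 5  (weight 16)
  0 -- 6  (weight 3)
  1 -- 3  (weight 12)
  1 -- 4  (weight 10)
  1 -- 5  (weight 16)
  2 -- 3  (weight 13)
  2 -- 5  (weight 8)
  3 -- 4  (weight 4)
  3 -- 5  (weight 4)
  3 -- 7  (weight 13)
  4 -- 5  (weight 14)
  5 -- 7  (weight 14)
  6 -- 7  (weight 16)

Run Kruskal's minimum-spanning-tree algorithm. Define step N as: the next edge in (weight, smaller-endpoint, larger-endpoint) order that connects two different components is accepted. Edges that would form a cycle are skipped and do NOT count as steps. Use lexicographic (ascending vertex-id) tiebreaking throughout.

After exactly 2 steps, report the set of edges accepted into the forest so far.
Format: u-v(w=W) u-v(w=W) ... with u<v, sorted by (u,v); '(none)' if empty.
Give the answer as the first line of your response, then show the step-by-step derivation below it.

0-1(w=2) 0-6(w=3)

step 1: add edge 0-1 (w=2); MST = {0-1(w=2)}
step 2: add edge 0-6 (w=3); MST = {0-1(w=2) 0-6(w=3)}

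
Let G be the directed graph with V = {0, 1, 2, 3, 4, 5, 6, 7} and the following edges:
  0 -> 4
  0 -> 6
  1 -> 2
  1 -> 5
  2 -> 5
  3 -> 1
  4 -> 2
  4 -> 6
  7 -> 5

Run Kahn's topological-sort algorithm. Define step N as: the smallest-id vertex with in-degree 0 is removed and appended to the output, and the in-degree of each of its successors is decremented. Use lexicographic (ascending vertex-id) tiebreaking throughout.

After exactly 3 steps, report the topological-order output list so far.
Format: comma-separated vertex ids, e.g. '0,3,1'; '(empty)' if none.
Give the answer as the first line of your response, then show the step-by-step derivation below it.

0,3,1

step 1: output 0; order=[0]; indeg=(0,1,2,0,0,3,1,0)
step 2: output 3; order=[0,3]; indeg=(0,0,2,0,0,3,1,0)
step 3: output 1; order=[0,3,1]; indeg=(0,0,1,0,0,2,1,0)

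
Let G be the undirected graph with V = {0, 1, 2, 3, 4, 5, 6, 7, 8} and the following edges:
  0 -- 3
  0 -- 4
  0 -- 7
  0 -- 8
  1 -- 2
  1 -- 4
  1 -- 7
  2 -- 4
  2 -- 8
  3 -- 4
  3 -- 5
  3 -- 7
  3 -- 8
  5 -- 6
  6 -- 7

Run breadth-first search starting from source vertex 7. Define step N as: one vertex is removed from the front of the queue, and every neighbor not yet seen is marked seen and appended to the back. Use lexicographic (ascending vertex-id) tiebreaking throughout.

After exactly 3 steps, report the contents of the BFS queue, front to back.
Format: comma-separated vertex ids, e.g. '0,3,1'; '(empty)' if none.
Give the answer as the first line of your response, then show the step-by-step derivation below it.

3,6,4,8,2

step 1: dequeue 7; queue=[0,1,3,6]; order=7
step 2: dequeue 0; queue=[1,3,6,4,8]; order=7,0
step 3: dequeue 1; queue=[3,6,4,8,2]; order=7,0,1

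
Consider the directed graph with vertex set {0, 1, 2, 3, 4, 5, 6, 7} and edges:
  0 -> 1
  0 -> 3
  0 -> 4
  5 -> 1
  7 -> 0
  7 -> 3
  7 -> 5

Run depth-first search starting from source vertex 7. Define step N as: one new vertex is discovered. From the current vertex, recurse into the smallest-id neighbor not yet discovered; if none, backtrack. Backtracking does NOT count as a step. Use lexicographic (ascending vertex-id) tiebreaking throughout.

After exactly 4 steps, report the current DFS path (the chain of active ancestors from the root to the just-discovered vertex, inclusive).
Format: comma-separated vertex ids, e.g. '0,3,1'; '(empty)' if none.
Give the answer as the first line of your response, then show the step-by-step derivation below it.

7,0,3

step 1: discover 7; path=7; order=7
step 2: discover 0; path=7>0; order=7,0
step 3: discover 1; path=7>0>1; order=7,0,1
step 4: discover 3; path=7>0>3; order=7,0,1,3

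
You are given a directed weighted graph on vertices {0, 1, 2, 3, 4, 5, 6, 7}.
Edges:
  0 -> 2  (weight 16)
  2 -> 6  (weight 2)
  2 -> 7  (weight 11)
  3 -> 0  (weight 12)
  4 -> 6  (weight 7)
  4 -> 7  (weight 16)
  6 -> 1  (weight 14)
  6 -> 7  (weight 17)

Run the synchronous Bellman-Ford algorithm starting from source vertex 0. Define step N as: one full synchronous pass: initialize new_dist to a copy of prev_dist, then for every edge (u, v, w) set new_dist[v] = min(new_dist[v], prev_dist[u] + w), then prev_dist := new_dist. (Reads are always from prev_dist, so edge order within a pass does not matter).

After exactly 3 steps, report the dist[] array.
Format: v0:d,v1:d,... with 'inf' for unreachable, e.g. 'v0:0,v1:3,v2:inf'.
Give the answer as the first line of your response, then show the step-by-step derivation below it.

v0:0,v1:32,v2:16,v3:inf,v4:inf,v5:inf,v6:18,v7:27

step 1: dist = v0:0,v1:inf,v2:16,v3:inf,v4:inf,v5:inf,v6:inf,v7:inf
step 2: dist = v0:0,v1:inf,v2:16,v3:inf,v4:inf,v5:inf,v6:18,v7:27
step 3: dist = v0:0,v1:32,v2:16,v3:inf,v4:inf,v5:inf,v6:18,v7:27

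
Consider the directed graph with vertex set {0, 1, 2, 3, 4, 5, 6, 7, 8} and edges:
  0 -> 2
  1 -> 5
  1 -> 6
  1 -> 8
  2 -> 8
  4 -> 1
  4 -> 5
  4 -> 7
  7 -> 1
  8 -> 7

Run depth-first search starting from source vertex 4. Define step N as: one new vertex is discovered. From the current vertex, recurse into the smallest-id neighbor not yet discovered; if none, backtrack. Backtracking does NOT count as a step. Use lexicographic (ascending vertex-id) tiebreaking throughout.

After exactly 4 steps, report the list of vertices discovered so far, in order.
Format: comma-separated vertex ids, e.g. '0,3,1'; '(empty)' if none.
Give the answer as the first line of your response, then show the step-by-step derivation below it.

4,1,5,6

step 1: discover 4; path=4; order=4
step 2: discover 1; path=4>1; order=4,1
step 3: discover 5; path=4>1>5; order=4,1,5
step 4: discover 6; path=4>1>6; order=4,1,5,6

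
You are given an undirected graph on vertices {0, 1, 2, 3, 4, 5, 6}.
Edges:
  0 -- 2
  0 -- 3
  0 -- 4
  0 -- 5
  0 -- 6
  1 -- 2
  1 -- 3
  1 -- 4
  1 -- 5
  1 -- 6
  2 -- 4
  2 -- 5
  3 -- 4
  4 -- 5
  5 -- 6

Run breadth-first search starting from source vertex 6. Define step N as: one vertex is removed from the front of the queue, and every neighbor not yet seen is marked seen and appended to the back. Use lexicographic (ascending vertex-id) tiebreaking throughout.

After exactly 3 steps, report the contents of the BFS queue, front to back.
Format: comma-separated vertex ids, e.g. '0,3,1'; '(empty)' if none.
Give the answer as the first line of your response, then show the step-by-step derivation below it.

5,2,3,4

step 1: dequeue 6; queue=[0,1,5]; order=6
step 2: dequeue 0; queue=[1,5,2,3,4]; order=6,0
step 3: dequeue 1; queue=[5,2,3,4]; order=6,0,1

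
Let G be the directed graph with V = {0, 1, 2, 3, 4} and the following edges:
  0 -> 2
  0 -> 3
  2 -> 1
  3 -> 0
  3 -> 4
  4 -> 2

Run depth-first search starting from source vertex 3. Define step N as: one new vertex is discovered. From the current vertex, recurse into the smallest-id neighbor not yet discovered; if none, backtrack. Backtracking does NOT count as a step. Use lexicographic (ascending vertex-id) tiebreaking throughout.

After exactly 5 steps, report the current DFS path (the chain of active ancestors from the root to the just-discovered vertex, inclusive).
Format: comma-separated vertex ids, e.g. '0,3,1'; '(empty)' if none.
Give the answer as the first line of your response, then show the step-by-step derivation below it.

3,4

step 1: discover 3; path=3; order=3
step 2: discover 0; path=3>0; order=3,0
step 3: discover 2; path=3>0>2; order=3,0,2
step 4: discover 1; path=3>0>2>1; order=3,0,2,1
step 5: discover 4; path=3>4; order=3,0,2,1,4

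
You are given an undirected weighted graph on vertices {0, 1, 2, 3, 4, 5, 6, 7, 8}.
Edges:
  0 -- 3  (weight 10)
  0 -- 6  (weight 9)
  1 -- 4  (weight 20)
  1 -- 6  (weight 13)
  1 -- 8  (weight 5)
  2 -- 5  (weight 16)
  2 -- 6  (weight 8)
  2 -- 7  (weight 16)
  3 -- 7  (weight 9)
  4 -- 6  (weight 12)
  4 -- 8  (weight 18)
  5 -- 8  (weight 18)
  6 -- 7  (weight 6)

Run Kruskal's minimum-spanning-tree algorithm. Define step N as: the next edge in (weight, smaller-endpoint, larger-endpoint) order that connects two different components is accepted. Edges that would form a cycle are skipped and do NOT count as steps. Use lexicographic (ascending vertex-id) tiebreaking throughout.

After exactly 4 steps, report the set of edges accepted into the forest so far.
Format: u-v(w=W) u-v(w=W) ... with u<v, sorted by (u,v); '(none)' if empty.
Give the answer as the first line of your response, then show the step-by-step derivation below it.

0-6(w=9) 1-8(w=5) 2-6(w=8) 6-7(w=6)

step 1: add edge 1-8 (w=5); MST = {1-8(w=5)}
step 2: add edge 6-7 (w=6); MST = {1-8(w=5) 6-7(w=6)}
step 3: add edge 2-6 (w=8); MST = {1-8(w=5) 2-6(w=8) 6-7(w=6)}
step 4: add edge 0-6 (w=9); MST = {0-6(w=9) 1-8(w=5) 2-6(w=8) 6-7(w=6)}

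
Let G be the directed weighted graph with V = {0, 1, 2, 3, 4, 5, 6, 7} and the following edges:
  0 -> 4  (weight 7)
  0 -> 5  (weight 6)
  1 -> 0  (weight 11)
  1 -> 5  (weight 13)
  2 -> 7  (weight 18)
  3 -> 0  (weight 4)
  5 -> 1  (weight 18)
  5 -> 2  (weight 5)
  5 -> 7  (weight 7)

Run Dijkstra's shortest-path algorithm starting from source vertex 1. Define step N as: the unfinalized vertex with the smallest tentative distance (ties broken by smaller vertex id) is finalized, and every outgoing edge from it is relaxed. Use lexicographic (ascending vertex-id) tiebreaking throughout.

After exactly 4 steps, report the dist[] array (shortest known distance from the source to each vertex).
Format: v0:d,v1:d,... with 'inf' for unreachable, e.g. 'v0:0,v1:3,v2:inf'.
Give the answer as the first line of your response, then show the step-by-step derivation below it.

v0:11,v1:0,v2:18,v3:inf,v4:18,v5:13,v6:inf,v7:20

step 1: dist = v0:11,v1:0,v2:inf,v3:inf,v4:inf,v5:13,v6:inf,v7:inf
step 2: dist = v0:11,v1:0,v2:inf,v3:inf,v4:18,v5:13,v6:inf,v7:inf
step 3: dist = v0:11,v1:0,v2:18,v3:inf,v4:18,v5:13,v6:inf,v7:20
step 4: dist = v0:11,v1:0,v2:18,v3:inf,v4:18,v5:13,v6:inf,v7:20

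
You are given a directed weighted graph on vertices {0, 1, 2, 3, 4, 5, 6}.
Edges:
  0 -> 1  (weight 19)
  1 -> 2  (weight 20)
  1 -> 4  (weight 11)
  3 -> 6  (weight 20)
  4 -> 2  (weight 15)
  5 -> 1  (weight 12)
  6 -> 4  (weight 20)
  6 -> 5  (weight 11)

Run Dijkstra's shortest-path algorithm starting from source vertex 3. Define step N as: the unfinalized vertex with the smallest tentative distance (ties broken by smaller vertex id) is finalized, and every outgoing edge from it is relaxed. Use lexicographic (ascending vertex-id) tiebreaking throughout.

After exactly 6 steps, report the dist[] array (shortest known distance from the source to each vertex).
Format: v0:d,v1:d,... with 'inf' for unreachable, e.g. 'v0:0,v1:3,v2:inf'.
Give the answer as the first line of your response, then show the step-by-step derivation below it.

v0:inf,v1:43,v2:55,v3:0,v4:40,v5:31,v6:20

step 1: dist = v0:inf,v1:inf,v2:inf,v3:0,v4:inf,v5:inf,v6:20
step 2: dist = v0:inf,v1:inf,v2:inf,v3:0,v4:40,v5:31,v6:20
step 3: dist = v0:inf,v1:43,v2:inf,v3:0,v4:40,v5:31,v6:20
step 4: dist = v0:inf,v1:43,v2:55,v3:0,v4:40,v5:31,v6:20
step 5: dist = v0:inf,v1:43,v2:55,v3:0,v4:40,v5:31,v6:20
step 6: dist = v0:inf,v1:43,v2:55,v3:0,v4:40,v5:31,v6:20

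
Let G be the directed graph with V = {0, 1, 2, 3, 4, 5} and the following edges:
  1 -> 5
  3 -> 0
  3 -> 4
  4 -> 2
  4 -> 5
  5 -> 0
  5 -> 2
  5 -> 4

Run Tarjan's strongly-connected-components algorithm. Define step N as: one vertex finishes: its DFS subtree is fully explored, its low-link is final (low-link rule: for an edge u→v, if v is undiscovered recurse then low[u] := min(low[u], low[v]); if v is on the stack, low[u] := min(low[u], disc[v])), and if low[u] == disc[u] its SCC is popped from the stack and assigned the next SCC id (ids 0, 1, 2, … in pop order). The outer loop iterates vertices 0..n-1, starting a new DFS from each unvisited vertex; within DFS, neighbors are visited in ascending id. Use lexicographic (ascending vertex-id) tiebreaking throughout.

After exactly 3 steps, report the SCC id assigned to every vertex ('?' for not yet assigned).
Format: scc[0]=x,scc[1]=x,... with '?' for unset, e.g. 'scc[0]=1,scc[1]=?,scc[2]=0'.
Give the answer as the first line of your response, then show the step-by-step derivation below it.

scc[0]=0,scc[1]=?,scc[2]=1,scc[3]=?,scc[4]=?,scc[5]=?

step 1: low=(low[0]=0,low[1]=?,low[2]=?,low[3]=?,low[4]=?,low[5]=?); scc=(scc[0]=0,scc[1]=?,scc[2]=?,scc[3]=?,scc[4]=?,scc[5]=?)
step 2: low=(low[0]=0,low[1]=1,low[2]=3,low[3]=?,low[4]=?,low[5]=2); scc=(scc[0]=0,scc[1]=?,scc[2]=1,scc[3]=?,scc[4]=?,scc[5]=?)
step 3: low=(low[0]=0,low[1]=1,low[2]=3,low[3]=?,low[4]=2,low[5]=2); scc=(scc[0]=0,scc[1]=?,scc[2]=1,scc[3]=?,scc[4]=?,scc[5]=?)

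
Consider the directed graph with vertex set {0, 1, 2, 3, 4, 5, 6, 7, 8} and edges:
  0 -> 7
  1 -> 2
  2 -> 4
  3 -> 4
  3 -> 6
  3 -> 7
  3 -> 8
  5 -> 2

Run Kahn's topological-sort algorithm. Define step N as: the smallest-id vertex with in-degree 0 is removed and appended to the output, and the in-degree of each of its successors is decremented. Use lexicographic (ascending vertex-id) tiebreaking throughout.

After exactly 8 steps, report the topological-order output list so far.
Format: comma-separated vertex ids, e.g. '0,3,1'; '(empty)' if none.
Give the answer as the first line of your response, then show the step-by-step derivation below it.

0,1,3,5,2,4,6,7

step 1: output 0; order=[0]; indeg=(0,0,2,0,2,0,1,1,1)
step 2: output 1; order=[0,1]; indeg=(0,0,1,0,2,0,1,1,1)
step 3: output 3; order=[0,1,3]; indeg=(0,0,1,0,1,0,0,0,0)
step 4: output 5; order=[0,1,3,5]; indeg=(0,0,0,0,1,0,0,0,0)
step 5: output 2; order=[0,1,3,5,2]; indeg=(0,0,0,0,0,0,0,0,0)
step 6: output 4; order=[0,1,3,5,2,4]; indeg=(0,0,0,0,0,0,0,0,0)
step 7: output 6; order=[0,1,3,5,2,4,6]; indeg=(0,0,0,0,0,0,0,0,0)
step 8: output 7; order=[0,1,3,5,2,4,6,7]; indeg=(0,0,0,0,0,0,0,0,0)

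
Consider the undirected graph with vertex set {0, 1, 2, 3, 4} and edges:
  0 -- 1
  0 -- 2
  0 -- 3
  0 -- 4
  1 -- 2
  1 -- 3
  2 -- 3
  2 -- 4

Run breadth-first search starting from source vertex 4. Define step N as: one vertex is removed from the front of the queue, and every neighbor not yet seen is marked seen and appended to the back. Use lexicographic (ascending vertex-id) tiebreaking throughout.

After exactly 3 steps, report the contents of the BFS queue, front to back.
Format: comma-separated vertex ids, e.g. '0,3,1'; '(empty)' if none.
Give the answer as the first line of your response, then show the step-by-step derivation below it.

1,3

step 1: dequeue 4; queue=[0,2]; order=4
step 2: dequeue 0; queue=[2,1,3]; order=4,0
step 3: dequeue 2; queue=[1,3]; order=4,0,2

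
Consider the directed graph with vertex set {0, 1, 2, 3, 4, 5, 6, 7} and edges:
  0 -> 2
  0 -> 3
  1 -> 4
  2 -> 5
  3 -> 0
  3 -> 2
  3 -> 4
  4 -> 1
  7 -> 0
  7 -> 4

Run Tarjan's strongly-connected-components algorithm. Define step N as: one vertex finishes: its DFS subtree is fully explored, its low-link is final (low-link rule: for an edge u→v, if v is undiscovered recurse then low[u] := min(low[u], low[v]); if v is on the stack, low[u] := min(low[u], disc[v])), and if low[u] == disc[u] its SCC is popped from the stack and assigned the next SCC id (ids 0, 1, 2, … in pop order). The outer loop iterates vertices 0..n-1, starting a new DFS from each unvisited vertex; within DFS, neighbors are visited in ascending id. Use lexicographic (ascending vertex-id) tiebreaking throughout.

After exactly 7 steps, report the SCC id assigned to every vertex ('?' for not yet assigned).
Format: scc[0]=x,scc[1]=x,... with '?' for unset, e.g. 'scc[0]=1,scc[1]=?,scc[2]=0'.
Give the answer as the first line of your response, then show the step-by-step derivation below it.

scc[0]=3,scc[1]=2,scc[2]=1,scc[3]=3,scc[4]=2,scc[5]=0,scc[6]=4,scc[7]=?

step 1: low=(low[0]=0,low[1]=?,low[2]=1,low[3]=?,low[4]=?,low[5]=2,low[6]=?,low[7]=?); scc=(scc[0]=?,scc[1]=?,scc[2]=?,scc[3]=?,scc[4]=?,scc[5]=0,scc[6]=?,scc[7]=?)
step 2: low=(low[0]=0,low[1]=?,low[2]=1,low[3]=?,low[4]=?,low[5]=2,low[6]=?,low[7]=?); scc=(scc[0]=?,scc[1]=?,scc[2]=1,scc[3]=?,scc[4]=?,scc[5]=0,scc[6]=?,scc[7]=?)
step 3: low=(low[0]=0,low[1]=4,low[2]=1,low[3]=0,low[4]=4,low[5]=2,low[6]=?,low[7]=?); scc=(scc[0]=?,scc[1]=?,scc[2]=1,scc[3]=?,scc[4]=?,scc[5]=0,scc[6]=?,scc[7]=?)
step 4: low=(low[0]=0,low[1]=4,low[2]=1,low[3]=0,low[4]=4,low[5]=2,low[6]=?,low[7]=?); scc=(scc[0]=?,scc[1]=2,scc[2]=1,scc[3]=?,scc[4]=2,scc[5]=0,scc[6]=?,scc[7]=?)
step 5: low=(low[0]=0,low[1]=4,low[2]=1,low[3]=0,low[4]=4,low[5]=2,low[6]=?,low[7]=?); scc=(scc[0]=?,scc[1]=2,scc[2]=1,scc[3]=?,scc[4]=2,scc[5]=0,scc[6]=?,scc[7]=?)
step 6: low=(low[0]=0,low[1]=4,low[2]=1,low[3]=0,low[4]=4,low[5]=2,low[6]=?,low[7]=?); scc=(scc[0]=3,scc[1]=2,scc[2]=1,scc[3]=3,scc[4]=2,scc[5]=0,scc[6]=?,scc[7]=?)
step 7: low=(low[0]=0,low[1]=4,low[2]=1,low[3]=0,low[4]=4,low[5]=2,low[6]=6,low[7]=?); scc=(scc[0]=3,scc[1]=2,scc[2]=1,scc[3]=3,scc[4]=2,scc[5]=0,scc[6]=4,scc[7]=?)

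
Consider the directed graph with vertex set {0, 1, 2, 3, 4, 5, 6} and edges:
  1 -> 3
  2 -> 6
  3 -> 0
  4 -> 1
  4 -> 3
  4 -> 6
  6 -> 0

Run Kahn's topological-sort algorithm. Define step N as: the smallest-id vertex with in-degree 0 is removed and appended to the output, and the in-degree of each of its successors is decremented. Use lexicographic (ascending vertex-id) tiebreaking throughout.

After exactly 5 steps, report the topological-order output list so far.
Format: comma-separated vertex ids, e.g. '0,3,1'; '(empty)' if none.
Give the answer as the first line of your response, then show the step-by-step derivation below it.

2,4,1,3,5

step 1: output 2; order=[2]; indeg=(2,1,0,2,0,0,1)
step 2: output 4; order=[2,4]; indeg=(2,0,0,1,0,0,0)
step 3: output 1; order=[2,4,1]; indeg=(2,0,0,0,0,0,0)
step 4: output 3; order=[2,4,1,3]; indeg=(1,0,0,0,0,0,0)
step 5: output 5; order=[2,4,1,3,5]; indeg=(1,0,0,0,0,0,0)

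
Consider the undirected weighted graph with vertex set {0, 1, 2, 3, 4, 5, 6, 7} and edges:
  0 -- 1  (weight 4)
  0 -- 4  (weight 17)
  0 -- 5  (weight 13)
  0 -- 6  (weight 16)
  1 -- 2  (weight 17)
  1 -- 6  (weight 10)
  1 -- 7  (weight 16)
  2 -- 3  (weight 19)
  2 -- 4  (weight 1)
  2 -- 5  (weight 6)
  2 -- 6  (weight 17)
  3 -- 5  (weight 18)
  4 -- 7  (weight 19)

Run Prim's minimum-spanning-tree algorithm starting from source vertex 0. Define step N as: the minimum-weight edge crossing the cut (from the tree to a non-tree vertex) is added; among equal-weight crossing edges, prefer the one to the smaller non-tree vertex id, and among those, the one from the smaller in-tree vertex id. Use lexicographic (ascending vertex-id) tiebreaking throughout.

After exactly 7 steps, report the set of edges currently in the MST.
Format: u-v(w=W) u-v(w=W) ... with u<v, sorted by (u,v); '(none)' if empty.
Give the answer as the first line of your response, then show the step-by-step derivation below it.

0-1(w=4) 0-5(w=13) 1-6(w=10) 1-7(w=16) 2-4(w=1) 2-5(w=6) 3-5(w=18)

step 1: add edge 0-1 (w=4); MST = {0-1(w=4)}
step 2: add edge 1-6 (w=10); MST = {0-1(w=4) 1-6(w=10)}
step 3: add edge 0-5 (w=13); MST = {0-1(w=4) 0-5(w=13) 1-6(w=10)}
step 4: add edge 2-5 (w=6); MST = {0-1(w=4) 0-5(w=13) 1-6(w=10) 2-5(w=6)}
step 5: add edge 2-4 (w=1); MST = {0-1(w=4) 0-5(w=13) 1-6(w=10) 2-4(w=1) 2-5(w=6)}
step 6: add edge 1-7 (w=16); MST = {0-1(w=4) 0-5(w=13) 1-6(w=10) 1-7(w=16) 2-4(w=1) 2-5(w=6)}
step 7: add edge 3-5 (w=18); MST = {0-1(w=4) 0-5(w=13) 1-6(w=10) 1-7(w=16) 2-4(w=1) 2-5(w=6) 3-5(w=18)}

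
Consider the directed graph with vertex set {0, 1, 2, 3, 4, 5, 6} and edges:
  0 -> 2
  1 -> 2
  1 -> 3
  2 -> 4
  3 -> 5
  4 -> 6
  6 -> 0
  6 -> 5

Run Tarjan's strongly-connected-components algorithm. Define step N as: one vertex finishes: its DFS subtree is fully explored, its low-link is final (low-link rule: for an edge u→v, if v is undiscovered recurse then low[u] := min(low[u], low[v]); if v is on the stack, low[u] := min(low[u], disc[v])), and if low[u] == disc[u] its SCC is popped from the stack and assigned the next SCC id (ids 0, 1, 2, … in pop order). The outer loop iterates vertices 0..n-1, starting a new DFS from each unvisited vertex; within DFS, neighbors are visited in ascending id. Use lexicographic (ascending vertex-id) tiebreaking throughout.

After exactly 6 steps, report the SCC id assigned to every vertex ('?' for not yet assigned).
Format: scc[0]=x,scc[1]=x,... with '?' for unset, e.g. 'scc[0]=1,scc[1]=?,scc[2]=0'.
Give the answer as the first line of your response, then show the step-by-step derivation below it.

scc[0]=1,scc[1]=?,scc[2]=1,scc[3]=2,scc[4]=1,scc[5]=0,scc[6]=1

step 1: low=(low[0]=0,low[1]=?,low[2]=1,low[3]=?,low[4]=2,low[5]=4,low[6]=0); scc=(scc[0]=?,scc[1]=?,scc[2]=?,scc[3]=?,scc[4]=?,scc[5]=0,scc[6]=?)
step 2: low=(low[0]=0,low[1]=?,low[2]=1,low[3]=?,low[4]=2,low[5]=4,low[6]=0); scc=(scc[0]=?,scc[1]=?,scc[2]=?,scc[3]=?,scc[4]=?,scc[5]=0,scc[6]=?)
step 3: low=(low[0]=0,low[1]=?,low[2]=1,low[3]=?,low[4]=0,low[5]=4,low[6]=0); scc=(scc[0]=?,scc[1]=?,scc[2]=?,scc[3]=?,scc[4]=?,scc[5]=0,scc[6]=?)
step 4: low=(low[0]=0,low[1]=?,low[2]=0,low[3]=?,low[4]=0,low[5]=4,low[6]=0); scc=(scc[0]=?,scc[1]=?,scc[2]=?,scc[3]=?,scc[4]=?,scc[5]=0,scc[6]=?)
step 5: low=(low[0]=0,low[1]=?,low[2]=0,low[3]=?,low[4]=0,low[5]=4,low[6]=0); scc=(scc[0]=1,scc[1]=?,scc[2]=1,scc[3]=?,scc[4]=1,scc[5]=0,scc[6]=1)
step 6: low=(low[0]=0,low[1]=5,low[2]=0,low[3]=6,low[4]=0,low[5]=4,low[6]=0); scc=(scc[0]=1,scc[1]=?,scc[2]=1,scc[3]=2,scc[4]=1,scc[5]=0,scc[6]=1)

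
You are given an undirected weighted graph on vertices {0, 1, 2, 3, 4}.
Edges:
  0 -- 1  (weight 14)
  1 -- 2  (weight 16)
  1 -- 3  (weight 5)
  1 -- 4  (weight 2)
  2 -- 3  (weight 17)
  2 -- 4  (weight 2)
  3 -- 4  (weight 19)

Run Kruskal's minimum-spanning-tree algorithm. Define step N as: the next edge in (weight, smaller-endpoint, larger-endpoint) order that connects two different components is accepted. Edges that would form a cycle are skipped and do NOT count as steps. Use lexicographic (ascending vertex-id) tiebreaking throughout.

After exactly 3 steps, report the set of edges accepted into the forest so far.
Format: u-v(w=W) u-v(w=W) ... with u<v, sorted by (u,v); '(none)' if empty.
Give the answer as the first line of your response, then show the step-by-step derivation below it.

1-3(w=5) 1-4(w=2) 2-4(w=2)

step 1: add edge 1-4 (w=2); MST = {1-4(w=2)}
step 2: add edge 2-4 (w=2); MST = {1-4(w=2) 2-4(w=2)}
step 3: add edge 1-3 (w=5); MST = {1-3(w=5) 1-4(w=2) 2-4(w=2)}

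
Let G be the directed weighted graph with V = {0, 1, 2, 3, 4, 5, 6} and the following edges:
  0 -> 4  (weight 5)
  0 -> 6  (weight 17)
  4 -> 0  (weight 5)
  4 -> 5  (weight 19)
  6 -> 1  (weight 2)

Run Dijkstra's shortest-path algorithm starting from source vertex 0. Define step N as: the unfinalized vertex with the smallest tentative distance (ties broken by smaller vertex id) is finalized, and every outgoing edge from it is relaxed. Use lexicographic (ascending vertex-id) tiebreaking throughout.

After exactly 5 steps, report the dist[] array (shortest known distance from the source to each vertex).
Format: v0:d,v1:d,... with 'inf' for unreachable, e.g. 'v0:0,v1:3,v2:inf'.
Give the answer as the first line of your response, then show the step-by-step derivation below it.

v0:0,v1:19,v2:inf,v3:inf,v4:5,v5:24,v6:17

step 1: dist = v0:0,v1:inf,v2:inf,v3:inf,v4:5,v5:inf,v6:17
step 2: dist = v0:0,v1:inf,v2:inf,v3:inf,v4:5,v5:24,v6:17
step 3: dist = v0:0,v1:19,v2:inf,v3:inf,v4:5,v5:24,v6:17
step 4: dist = v0:0,v1:19,v2:inf,v3:inf,v4:5,v5:24,v6:17
step 5: dist = v0:0,v1:19,v2:inf,v3:inf,v4:5,v5:24,v6:17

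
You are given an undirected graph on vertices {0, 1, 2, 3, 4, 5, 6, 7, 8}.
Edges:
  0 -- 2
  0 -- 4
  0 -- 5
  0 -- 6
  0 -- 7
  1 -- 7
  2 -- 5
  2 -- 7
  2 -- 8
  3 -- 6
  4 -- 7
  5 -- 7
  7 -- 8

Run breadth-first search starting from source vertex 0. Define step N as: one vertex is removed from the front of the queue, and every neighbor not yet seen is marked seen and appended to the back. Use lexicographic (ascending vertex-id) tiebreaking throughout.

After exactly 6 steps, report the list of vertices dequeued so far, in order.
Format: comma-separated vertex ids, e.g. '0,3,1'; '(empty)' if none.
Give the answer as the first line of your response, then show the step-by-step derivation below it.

0,2,4,5,6,7

step 1: dequeue 0; queue=[2,4,5,6,7]; order=0
step 2: dequeue 2; queue=[4,5,6,7,8]; order=0,2
step 3: dequeue 4; queue=[5,6,7,8]; order=0,2,4
step 4: dequeue 5; queue=[6,7,8]; order=0,2,4,5
step 5: dequeue 6; queue=[7,8,3]; order=0,2,4,5,6
step 6: dequeue 7; queue=[8,3,1]; order=0,2,4,5,6,7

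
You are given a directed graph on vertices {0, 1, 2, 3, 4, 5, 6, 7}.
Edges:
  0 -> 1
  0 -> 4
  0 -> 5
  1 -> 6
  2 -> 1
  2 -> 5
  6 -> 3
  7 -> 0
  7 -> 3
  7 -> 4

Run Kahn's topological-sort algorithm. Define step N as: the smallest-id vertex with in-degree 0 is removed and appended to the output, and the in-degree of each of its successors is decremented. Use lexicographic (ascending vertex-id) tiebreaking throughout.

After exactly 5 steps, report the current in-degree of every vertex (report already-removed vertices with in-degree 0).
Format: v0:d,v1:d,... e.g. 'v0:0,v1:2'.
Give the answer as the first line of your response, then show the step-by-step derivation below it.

v0:0,v1:0,v2:0,v3:1,v4:0,v5:0,v6:0,v7:0

step 1: output 2; order=[2]; indeg=(1,1,0,2,2,1,1,0)
step 2: output 7; order=[2,7]; indeg=(0,1,0,1,1,1,1,0)
step 3: output 0; order=[2,7,0]; indeg=(0,0,0,1,0,0,1,0)
step 4: output 1; order=[2,7,0,1]; indeg=(0,0,0,1,0,0,0,0)
step 5: output 4; order=[2,7,0,1,4]; indeg=(0,0,0,1,0,0,0,0)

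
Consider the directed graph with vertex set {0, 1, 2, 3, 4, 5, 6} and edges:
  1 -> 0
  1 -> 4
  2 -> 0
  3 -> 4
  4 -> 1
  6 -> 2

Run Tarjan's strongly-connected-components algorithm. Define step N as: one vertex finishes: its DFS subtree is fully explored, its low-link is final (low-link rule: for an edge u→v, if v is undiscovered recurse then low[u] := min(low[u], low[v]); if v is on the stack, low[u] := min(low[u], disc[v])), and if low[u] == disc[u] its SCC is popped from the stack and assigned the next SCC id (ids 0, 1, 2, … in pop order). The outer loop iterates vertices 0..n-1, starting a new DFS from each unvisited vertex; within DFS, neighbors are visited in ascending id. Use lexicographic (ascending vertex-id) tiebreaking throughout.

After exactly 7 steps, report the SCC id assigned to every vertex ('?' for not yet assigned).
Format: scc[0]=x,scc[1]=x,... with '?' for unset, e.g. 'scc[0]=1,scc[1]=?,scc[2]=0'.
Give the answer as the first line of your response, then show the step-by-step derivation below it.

scc[0]=0,scc[1]=1,scc[2]=2,scc[3]=3,scc[4]=1,scc[5]=4,scc[6]=5

step 1: low=(low[0]=0,low[1]=?,low[2]=?,low[3]=?,low[4]=?,low[5]=?,low[6]=?); scc=(scc[0]=0,scc[1]=?,scc[2]=?,scc[3]=?,scc[4]=?,scc[5]=?,scc[6]=?)
step 2: low=(low[0]=0,low[1]=1,low[2]=?,low[3]=?,low[4]=1,low[5]=?,low[6]=?); scc=(scc[0]=0,scc[1]=?,scc[2]=?,scc[3]=?,scc[4]=?,scc[5]=?,scc[6]=?)
step 3: low=(low[0]=0,low[1]=1,low[2]=?,low[3]=?,low[4]=1,low[5]=?,low[6]=?); scc=(scc[0]=0,scc[1]=1,scc[2]=?,scc[3]=?,scc[4]=1,scc[5]=?,scc[6]=?)
step 4: low=(low[0]=0,low[1]=1,low[2]=3,low[3]=?,low[4]=1,low[5]=?,low[6]=?); scc=(scc[0]=0,scc[1]=1,scc[2]=2,scc[3]=?,scc[4]=1,scc[5]=?,scc[6]=?)
step 5: low=(low[0]=0,low[1]=1,low[2]=3,low[3]=4,low[4]=1,low[5]=?,low[6]=?); scc=(scc[0]=0,scc[1]=1,scc[2]=2,scc[3]=3,scc[4]=1,scc[5]=?,scc[6]=?)
step 6: low=(low[0]=0,low[1]=1,low[2]=3,low[3]=4,low[4]=1,low[5]=5,low[6]=?); scc=(scc[0]=0,scc[1]=1,scc[2]=2,scc[3]=3,scc[4]=1,scc[5]=4,scc[6]=?)
step 7: low=(low[0]=0,low[1]=1,low[2]=3,low[3]=4,low[4]=1,low[5]=5,low[6]=6); scc=(scc[0]=0,scc[1]=1,scc[2]=2,scc[3]=3,scc[4]=1,scc[5]=4,scc[6]=5)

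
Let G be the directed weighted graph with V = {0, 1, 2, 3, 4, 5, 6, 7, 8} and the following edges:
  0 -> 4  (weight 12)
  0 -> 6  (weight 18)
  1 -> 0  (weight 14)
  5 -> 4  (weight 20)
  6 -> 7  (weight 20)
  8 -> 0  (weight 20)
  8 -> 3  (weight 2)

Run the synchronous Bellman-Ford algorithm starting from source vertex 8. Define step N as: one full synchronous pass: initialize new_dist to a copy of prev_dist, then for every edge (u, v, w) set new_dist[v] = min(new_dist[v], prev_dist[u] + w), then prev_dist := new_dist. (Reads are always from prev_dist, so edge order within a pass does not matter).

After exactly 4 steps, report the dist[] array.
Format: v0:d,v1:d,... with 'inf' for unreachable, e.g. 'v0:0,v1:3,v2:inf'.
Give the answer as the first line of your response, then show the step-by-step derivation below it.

v0:20,v1:inf,v2:inf,v3:2,v4:32,v5:inf,v6:38,v7:58,v8:0

step 1: dist = v0:20,v1:inf,v2:inf,v3:2,v4:inf,v5:inf,v6:inf,v7:inf,v8:0
step 2: dist = v0:20,v1:inf,v2:inf,v3:2,v4:32,v5:inf,v6:38,v7:inf,v8:0
step 3: dist = v0:20,v1:inf,v2:inf,v3:2,v4:32,v5:inf,v6:38,v7:58,v8:0
step 4: dist = v0:20,v1:inf,v2:inf,v3:2,v4:32,v5:inf,v6:38,v7:58,v8:0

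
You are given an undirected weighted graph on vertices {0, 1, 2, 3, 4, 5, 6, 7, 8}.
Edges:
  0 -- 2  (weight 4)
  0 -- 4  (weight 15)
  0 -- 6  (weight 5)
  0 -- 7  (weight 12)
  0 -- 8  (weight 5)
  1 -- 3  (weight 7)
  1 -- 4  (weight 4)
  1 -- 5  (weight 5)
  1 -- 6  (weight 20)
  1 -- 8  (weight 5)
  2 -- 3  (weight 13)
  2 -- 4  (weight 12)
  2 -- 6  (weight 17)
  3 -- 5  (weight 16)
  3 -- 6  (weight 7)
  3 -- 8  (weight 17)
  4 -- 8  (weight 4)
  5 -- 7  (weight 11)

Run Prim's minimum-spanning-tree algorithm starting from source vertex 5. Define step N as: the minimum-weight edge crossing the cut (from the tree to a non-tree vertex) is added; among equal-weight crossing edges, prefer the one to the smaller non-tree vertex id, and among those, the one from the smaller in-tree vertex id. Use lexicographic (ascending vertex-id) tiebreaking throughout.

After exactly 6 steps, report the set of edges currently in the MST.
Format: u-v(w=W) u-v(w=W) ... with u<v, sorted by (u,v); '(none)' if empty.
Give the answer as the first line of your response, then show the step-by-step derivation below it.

0-2(w=4) 0-6(w=5) 0-8(w=5) 1-4(w=4) 1-5(w=5) 4-8(w=4)

step 1: add edge 1-5 (w=5); MST = {1-5(w=5)}
step 2: add edge 1-4 (w=4); MST = {1-4(w=4) 1-5(w=5)}
step 3: add edge 4-8 (w=4); MST = {1-4(w=4) 1-5(w=5) 4-8(w=4)}
step 4: add edge 0-8 (w=5); MST = {0-8(w=5) 1-4(w=4) 1-5(w=5) 4-8(w=4)}
step 5: add edge 0-2 (w=4); MST = {0-2(w=4) 0-8(w=5) 1-4(w=4) 1-5(w=5) 4-8(w=4)}
step 6: add edge 0-6 (w=5); MST = {0-2(w=4) 0-6(w=5) 0-8(w=5) 1-4(w=4) 1-5(w=5) 4-8(w=4)}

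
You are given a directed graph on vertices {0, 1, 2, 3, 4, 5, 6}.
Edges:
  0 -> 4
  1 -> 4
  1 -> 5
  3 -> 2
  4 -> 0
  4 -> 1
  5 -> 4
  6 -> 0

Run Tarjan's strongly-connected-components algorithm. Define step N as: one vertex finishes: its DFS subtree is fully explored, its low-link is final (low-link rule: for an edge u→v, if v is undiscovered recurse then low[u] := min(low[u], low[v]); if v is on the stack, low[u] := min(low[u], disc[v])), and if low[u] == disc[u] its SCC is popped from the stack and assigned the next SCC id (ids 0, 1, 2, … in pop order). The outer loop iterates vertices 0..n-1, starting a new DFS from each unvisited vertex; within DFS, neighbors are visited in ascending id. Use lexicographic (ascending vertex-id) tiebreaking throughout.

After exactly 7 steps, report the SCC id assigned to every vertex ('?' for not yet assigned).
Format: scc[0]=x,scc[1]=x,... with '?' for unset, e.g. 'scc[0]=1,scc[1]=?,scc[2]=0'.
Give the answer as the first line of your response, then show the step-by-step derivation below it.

scc[0]=0,scc[1]=0,scc[2]=1,scc[3]=2,scc[4]=0,scc[5]=0,scc[6]=3

step 1: low=(low[0]=0,low[1]=1,low[2]=?,low[3]=?,low[4]=0,low[5]=1,low[6]=?); scc=(scc[0]=?,scc[1]=?,scc[2]=?,scc[3]=?,scc[4]=?,scc[5]=?,scc[6]=?)
step 2: low=(low[0]=0,low[1]=1,low[2]=?,low[3]=?,low[4]=0,low[5]=1,low[6]=?); scc=(scc[0]=?,scc[1]=?,scc[2]=?,scc[3]=?,scc[4]=?,scc[5]=?,scc[6]=?)
step 3: low=(low[0]=0,low[1]=1,low[2]=?,low[3]=?,low[4]=0,low[5]=1,low[6]=?); scc=(scc[0]=?,scc[1]=?,scc[2]=?,scc[3]=?,scc[4]=?,scc[5]=?,scc[6]=?)
step 4: low=(low[0]=0,low[1]=1,low[2]=?,low[3]=?,low[4]=0,low[5]=1,low[6]=?); scc=(scc[0]=0,scc[1]=0,scc[2]=?,scc[3]=?,scc[4]=0,scc[5]=0,scc[6]=?)
step 5: low=(low[0]=0,low[1]=1,low[2]=4,low[3]=?,low[4]=0,low[5]=1,low[6]=?); scc=(scc[0]=0,scc[1]=0,scc[2]=1,scc[3]=?,scc[4]=0,scc[5]=0,scc[6]=?)
step 6: low=(low[0]=0,low[1]=1,low[2]=4,low[3]=5,low[4]=0,low[5]=1,low[6]=?); scc=(scc[0]=0,scc[1]=0,scc[2]=1,scc[3]=2,scc[4]=0,scc[5]=0,scc[6]=?)
step 7: low=(low[0]=0,low[1]=1,low[2]=4,low[3]=5,low[4]=0,low[5]=1,low[6]=6); scc=(scc[0]=0,scc[1]=0,scc[2]=1,scc[3]=2,scc[4]=0,scc[5]=0,scc[6]=3)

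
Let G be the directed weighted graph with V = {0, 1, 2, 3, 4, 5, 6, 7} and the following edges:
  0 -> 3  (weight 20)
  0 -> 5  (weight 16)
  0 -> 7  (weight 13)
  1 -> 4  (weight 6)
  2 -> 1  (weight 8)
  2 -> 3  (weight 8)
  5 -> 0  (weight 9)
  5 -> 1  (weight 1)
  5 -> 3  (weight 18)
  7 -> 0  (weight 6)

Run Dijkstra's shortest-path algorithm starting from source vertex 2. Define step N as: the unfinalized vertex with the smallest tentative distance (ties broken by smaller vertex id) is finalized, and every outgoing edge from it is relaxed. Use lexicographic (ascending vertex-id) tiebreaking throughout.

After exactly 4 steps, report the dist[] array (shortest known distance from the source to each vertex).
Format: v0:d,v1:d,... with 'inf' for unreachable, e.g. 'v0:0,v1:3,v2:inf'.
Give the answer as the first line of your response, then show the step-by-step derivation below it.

v0:inf,v1:8,v2:0,v3:8,v4:14,v5:inf,v6:inf,v7:inf

step 1: dist = v0:inf,v1:8,v2:0,v3:8,v4:inf,v5:inf,v6:inf,v7:inf
step 2: dist = v0:inf,v1:8,v2:0,v3:8,v4:14,v5:inf,v6:inf,v7:inf
step 3: dist = v0:inf,v1:8,v2:0,v3:8,v4:14,v5:inf,v6:inf,v7:inf
step 4: dist = v0:inf,v1:8,v2:0,v3:8,v4:14,v5:inf,v6:inf,v7:inf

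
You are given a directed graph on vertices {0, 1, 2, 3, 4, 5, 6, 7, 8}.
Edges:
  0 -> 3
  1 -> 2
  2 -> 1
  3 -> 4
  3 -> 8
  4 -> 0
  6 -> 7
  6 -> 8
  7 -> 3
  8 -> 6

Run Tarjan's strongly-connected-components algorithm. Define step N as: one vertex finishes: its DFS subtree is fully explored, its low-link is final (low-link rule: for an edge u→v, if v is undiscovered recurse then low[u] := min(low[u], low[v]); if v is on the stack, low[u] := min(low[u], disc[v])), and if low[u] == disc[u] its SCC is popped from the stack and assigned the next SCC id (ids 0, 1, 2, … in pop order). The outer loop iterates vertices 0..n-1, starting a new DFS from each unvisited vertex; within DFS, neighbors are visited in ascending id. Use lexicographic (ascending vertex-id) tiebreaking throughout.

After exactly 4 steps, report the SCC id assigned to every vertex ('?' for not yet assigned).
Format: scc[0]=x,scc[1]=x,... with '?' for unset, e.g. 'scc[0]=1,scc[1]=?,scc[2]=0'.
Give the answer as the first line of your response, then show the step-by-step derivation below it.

scc[0]=?,scc[1]=?,scc[2]=?,scc[3]=?,scc[4]=?,scc[5]=?,scc[6]=?,scc[7]=?,scc[8]=?

step 1: low=(low[0]=0,low[1]=?,low[2]=?,low[3]=1,low[4]=0,low[5]=?,low[6]=?,low[7]=?,low[8]=?); scc=(scc[0]=?,scc[1]=?,scc[2]=?,scc[3]=?,scc[4]=?,scc[5]=?,scc[6]=?,scc[7]=?,scc[8]=?)
step 2: low=(low[0]=0,low[1]=?,low[2]=?,low[3]=0,low[4]=0,low[5]=?,low[6]=4,low[7]=1,low[8]=3); scc=(scc[0]=?,scc[1]=?,scc[2]=?,scc[3]=?,scc[4]=?,scc[5]=?,scc[6]=?,scc[7]=?,scc[8]=?)
step 3: low=(low[0]=0,low[1]=?,low[2]=?,low[3]=0,low[4]=0,low[5]=?,low[6]=1,low[7]=1,low[8]=3); scc=(scc[0]=?,scc[1]=?,scc[2]=?,scc[3]=?,scc[4]=?,scc[5]=?,scc[6]=?,scc[7]=?,scc[8]=?)
step 4: low=(low[0]=0,low[1]=?,low[2]=?,low[3]=0,low[4]=0,low[5]=?,low[6]=1,low[7]=1,low[8]=1); scc=(scc[0]=?,scc[1]=?,scc[2]=?,scc[3]=?,scc[4]=?,scc[5]=?,scc[6]=?,scc[7]=?,scc[8]=?)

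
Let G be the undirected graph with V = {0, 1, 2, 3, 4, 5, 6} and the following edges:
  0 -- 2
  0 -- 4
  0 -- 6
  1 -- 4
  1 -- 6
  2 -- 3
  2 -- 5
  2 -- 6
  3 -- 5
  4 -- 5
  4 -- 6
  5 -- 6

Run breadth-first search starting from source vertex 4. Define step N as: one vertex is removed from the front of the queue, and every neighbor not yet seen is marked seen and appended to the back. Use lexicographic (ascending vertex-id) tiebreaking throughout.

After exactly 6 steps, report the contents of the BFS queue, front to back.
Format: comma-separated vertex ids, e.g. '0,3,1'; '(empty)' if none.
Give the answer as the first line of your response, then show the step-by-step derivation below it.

3

step 1: dequeue 4; queue=[0,1,5,6]; order=4
step 2: dequeue 0; queue=[1,5,6,2]; order=4,0
step 3: dequeue 1; queue=[5,6,2]; order=4,0,1
step 4: dequeue 5; queue=[6,2,3]; order=4,0,1,5
step 5: dequeue 6; queue=[2,3]; order=4,0,1,5,6
step 6: dequeue 2; queue=[3]; order=4,0,1,5,6,2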